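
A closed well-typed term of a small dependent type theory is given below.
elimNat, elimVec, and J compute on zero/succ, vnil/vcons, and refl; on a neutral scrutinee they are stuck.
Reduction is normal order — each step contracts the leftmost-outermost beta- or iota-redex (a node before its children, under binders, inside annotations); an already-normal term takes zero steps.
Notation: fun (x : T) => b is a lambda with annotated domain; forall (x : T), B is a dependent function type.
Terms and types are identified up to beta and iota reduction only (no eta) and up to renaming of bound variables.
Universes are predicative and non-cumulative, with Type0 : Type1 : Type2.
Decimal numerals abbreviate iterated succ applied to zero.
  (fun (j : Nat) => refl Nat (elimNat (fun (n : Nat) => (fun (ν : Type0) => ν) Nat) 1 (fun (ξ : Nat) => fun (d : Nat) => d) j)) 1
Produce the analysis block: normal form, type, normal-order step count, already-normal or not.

reduced normal form:
  refl Nat 1
type:
  Eq Nat 1 1
steps to reach normal form (normal order): 5
already normal: no
first contracted redex: a beta-redex


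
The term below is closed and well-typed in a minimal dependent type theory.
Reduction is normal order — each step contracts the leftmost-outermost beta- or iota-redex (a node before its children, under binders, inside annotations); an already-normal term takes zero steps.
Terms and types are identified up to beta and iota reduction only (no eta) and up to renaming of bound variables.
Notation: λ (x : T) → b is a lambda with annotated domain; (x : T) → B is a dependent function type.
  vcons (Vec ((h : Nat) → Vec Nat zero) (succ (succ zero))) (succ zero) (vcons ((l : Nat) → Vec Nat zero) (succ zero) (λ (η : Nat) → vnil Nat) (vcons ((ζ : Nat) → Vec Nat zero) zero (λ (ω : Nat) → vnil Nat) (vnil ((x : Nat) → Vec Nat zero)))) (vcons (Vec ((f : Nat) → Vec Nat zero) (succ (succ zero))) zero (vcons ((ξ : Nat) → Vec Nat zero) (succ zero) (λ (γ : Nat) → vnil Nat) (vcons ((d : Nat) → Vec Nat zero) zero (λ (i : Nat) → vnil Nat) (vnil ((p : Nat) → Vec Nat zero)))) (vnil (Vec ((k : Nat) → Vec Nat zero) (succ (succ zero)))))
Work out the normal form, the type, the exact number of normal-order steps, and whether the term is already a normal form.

normal form:
  vcons (Vec ((h : Nat) → Vec Nat zero) (succ (succ zero))) (succ zero) (vcons ((l : Nat) → Vec Nat zero) (succ zero) (λ (η : Nat) → vnil Nat) (vcons ((ζ : Nat) → Vec Nat zero) zero (λ (ω : Nat) → vnil Nat) (vnil ((x : Nat) → Vec Nat zero)))) (vcons (Vec ((f : Nat) → Vec Nat zero) (succ (succ zero))) zero (vcons ((ξ : Nat) → Vec Nat zero) (succ zero) (λ (γ : Nat) → vnil Nat) (vcons ((d : Nat) → Vec Nat zero) zero (λ (i : Nat) → vnil Nat) (vnil ((p : Nat) → Vec Nat zero)))) (vnil (Vec ((k : Nat) → Vec Nat zero) (succ (succ zero)))))
the term's type:
  Vec (Vec ((h : Nat) → Vec Nat zero) (succ (succ zero))) (succ (succ zero))
normal-order step count: 0
started in normal form: yes


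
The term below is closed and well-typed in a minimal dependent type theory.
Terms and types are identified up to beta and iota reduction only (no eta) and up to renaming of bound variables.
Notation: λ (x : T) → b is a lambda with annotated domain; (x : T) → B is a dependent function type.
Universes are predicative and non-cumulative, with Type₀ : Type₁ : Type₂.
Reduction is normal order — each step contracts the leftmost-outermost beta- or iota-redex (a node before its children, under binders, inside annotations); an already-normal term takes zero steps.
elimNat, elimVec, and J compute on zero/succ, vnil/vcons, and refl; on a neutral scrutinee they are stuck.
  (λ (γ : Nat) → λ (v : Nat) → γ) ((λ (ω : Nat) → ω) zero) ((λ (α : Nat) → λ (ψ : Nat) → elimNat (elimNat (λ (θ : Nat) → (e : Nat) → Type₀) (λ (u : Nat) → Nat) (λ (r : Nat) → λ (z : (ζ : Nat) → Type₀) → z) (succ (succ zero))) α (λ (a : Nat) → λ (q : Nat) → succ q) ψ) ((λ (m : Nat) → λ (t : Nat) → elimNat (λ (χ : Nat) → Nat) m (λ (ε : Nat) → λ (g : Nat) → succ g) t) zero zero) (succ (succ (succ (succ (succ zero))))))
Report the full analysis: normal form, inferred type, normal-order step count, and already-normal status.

normal form:
  zero
inferred type:
  Nat
steps to reach normal form (normal order): 3
started in normal form: no
first redex: a beta-redex


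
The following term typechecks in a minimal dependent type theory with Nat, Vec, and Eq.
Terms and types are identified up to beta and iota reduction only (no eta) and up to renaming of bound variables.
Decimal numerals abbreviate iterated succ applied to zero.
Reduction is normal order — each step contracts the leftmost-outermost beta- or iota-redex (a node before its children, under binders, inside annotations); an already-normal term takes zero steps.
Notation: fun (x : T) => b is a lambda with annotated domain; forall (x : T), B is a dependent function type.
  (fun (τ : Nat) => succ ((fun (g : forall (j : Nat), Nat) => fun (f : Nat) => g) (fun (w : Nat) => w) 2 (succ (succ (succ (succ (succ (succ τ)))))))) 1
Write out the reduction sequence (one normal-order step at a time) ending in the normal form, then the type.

normal-order reduction:
  (fun (τ : Nat) => succ ((fun (g : forall (j : Nat), Nat) => fun (f : Nat) => g) (fun (w : Nat) => w) 2 (succ (succ (succ (succ (succ (succ τ)))))))) 1
  ~> succ ((fun (τ : forall (g : Nat), Nat) => fun (j : Nat) => τ) (fun (f : Nat) => f) 2 7)
  ~> succ ((fun (τ : Nat) => fun (g : Nat) => g) 2 7)
  ~> succ ((fun (τ : Nat) => τ) 7)
  ~> 8
type:
  Nat


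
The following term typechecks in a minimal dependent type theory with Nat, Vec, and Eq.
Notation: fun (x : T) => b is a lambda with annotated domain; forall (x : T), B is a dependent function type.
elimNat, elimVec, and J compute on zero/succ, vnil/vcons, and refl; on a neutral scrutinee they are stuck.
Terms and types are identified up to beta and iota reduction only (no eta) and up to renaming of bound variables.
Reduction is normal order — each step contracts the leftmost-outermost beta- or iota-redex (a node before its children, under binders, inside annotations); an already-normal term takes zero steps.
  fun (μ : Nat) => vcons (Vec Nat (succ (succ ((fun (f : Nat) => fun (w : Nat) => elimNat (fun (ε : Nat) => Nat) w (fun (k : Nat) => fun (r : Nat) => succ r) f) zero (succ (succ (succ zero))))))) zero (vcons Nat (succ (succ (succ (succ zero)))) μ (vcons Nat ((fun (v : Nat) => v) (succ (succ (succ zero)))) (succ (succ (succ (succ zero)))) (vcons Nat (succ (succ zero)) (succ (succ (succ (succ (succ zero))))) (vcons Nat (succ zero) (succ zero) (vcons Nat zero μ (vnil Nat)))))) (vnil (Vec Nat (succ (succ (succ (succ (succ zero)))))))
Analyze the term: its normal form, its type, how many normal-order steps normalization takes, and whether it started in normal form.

normal form:
  fun (μ : Nat) => vcons (Vec Nat (succ (succ (succ (succ (succ zero)))))) zero (vcons Nat (succ (succ (succ (succ zero)))) μ (vcons Nat (succ (succ (succ zero))) (succ (succ (succ (succ zero)))) (vcons Nat (succ (succ zero)) (succ (succ (succ (succ (succ zero))))) (vcons Nat (succ zero) (succ zero) (vcons Nat zero μ (vnil Nat)))))) (vnil (Vec Nat (succ (succ (succ (succ (succ zero)))))))
inferred type:
  forall (μ : Nat), Vec (Vec Nat (succ (succ (succ (succ (succ zero)))))) (succ zero)
reduction steps (normal order): 4
term was already normal: no
first contracted redex: a beta-redex


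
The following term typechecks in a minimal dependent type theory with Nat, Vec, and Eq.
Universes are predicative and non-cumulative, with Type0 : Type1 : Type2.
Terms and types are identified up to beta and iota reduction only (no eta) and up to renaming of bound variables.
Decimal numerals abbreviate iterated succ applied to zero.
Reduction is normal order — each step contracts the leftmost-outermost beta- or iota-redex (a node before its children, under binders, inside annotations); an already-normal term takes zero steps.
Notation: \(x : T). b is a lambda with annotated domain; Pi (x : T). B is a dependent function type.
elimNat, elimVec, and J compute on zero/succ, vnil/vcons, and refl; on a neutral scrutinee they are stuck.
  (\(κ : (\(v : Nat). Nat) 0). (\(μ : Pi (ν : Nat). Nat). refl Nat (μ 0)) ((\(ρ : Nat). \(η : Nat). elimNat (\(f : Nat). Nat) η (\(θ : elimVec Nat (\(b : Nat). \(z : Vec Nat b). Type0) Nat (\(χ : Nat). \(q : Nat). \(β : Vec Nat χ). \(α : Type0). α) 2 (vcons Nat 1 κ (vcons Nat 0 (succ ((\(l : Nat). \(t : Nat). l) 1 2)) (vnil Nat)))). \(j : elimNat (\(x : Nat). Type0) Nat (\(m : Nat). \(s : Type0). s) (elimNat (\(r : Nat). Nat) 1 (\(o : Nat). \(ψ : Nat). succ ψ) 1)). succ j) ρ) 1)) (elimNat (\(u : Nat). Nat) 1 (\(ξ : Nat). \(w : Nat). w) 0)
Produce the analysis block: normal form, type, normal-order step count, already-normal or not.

normal form:
  refl Nat 1
type:
  Eq Nat 1 1
reduction steps (normal order): 8
term was already normal: no
first redex: a beta-redex


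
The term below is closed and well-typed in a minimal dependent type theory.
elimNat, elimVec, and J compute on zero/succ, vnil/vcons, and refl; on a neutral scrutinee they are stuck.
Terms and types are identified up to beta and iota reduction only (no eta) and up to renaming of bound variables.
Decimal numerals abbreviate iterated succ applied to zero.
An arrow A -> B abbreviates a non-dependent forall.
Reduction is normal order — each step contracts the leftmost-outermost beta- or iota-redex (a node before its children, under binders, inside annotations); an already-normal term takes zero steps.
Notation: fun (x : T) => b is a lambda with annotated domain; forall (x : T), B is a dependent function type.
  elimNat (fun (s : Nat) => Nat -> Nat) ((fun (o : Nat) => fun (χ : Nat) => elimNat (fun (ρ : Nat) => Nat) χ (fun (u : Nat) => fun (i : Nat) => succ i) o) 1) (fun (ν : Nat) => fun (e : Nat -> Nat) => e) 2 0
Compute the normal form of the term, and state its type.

reduced normal form:
  1
inferred type:
  Nat


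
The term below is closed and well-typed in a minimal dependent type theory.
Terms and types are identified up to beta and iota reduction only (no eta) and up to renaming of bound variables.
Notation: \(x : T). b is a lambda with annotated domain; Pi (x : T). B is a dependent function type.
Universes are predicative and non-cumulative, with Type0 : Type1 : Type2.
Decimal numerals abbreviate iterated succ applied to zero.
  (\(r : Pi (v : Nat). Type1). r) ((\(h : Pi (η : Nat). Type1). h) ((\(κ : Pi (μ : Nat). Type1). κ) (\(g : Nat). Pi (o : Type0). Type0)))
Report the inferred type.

type:
  Pi (r : Nat). Type1


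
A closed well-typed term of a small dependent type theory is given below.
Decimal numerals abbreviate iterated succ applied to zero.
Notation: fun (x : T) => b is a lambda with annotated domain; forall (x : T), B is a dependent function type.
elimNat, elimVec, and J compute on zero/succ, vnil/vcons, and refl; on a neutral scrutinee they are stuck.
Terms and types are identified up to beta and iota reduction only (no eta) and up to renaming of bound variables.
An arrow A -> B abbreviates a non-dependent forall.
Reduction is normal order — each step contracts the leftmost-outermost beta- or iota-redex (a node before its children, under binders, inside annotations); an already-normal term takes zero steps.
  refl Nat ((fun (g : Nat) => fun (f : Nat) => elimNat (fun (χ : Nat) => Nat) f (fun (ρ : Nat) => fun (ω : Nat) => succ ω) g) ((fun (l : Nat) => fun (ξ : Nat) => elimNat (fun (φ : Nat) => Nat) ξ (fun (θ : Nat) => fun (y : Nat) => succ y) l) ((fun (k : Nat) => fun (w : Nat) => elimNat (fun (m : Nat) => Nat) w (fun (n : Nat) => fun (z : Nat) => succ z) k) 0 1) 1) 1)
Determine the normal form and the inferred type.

resulting normal form:
  refl Nat 3
type:
  Eq Nat 3 3
observation: contracting a beta-redex first, the term normalizes in 18 steps.


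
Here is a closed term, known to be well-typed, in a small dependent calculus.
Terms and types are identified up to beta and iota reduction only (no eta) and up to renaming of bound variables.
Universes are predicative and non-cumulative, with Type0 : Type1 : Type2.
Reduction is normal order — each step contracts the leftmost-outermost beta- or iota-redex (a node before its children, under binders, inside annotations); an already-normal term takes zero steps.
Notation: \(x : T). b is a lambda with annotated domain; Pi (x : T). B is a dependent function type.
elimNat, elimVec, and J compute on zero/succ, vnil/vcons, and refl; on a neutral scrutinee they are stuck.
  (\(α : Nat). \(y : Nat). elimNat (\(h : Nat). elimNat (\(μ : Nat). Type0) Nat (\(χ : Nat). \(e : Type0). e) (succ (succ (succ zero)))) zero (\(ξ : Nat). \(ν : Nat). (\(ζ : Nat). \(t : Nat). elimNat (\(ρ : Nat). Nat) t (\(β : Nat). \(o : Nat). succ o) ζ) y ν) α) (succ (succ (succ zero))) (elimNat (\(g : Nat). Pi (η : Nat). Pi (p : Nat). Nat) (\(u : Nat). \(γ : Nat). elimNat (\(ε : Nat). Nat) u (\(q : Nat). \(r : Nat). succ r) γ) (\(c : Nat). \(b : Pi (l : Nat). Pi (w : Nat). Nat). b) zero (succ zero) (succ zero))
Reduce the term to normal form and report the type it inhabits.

normal form:
  succ (succ (succ (succ (succ (succ zero)))))
inferred type:
  Nat
observation: the term reaches its normal form after 60 normal-order steps.


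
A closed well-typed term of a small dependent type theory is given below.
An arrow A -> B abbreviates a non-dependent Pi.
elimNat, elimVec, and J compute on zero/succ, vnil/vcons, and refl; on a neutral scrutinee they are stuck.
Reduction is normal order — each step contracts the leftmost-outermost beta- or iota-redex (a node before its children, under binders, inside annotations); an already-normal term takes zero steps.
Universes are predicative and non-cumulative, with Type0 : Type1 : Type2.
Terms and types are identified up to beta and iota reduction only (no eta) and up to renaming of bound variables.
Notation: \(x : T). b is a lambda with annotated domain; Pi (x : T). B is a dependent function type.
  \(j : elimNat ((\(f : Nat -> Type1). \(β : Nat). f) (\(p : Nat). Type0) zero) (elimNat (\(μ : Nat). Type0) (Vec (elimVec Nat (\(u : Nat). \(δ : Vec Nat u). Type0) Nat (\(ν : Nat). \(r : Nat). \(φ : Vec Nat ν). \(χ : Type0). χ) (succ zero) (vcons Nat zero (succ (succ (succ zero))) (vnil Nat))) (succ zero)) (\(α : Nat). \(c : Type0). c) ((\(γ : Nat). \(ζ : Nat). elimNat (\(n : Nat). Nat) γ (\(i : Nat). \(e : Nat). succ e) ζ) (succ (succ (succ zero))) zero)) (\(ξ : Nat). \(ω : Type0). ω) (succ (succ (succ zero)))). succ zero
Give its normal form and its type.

reduced normal form:
  \(j : Vec Nat (succ zero)). succ zero
type:
  Vec Nat (succ zero) -> Nat


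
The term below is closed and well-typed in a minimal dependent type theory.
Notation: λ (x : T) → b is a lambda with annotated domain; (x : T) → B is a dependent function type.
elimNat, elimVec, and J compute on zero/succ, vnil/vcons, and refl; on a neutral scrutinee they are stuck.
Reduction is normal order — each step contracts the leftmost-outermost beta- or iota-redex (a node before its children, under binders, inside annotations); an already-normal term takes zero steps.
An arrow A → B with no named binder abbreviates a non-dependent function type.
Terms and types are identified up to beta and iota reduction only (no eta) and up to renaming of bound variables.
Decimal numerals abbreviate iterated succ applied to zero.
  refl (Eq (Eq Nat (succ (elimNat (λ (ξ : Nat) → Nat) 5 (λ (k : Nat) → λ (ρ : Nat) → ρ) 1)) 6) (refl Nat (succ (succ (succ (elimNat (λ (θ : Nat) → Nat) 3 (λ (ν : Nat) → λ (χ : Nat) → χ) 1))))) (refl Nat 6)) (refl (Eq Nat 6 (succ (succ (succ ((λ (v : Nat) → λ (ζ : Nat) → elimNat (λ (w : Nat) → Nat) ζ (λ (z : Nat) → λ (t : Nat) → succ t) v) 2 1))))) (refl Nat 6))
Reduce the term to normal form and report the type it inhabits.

normal form:
  refl (Eq (Eq Nat 6 6) (refl Nat 6) (refl Nat 6)) (refl (Eq Nat 6 6) (refl Nat 6))
the term's type:
  Eq (Eq (Eq Nat 6 6) (refl Nat 6) (refl Nat 6)) (refl (Eq Nat 6 6) (refl Nat 6)) (refl (Eq Nat 6 6) (refl Nat 6))
observation: normalization takes exactly 17 steps under the normal-order strategy.


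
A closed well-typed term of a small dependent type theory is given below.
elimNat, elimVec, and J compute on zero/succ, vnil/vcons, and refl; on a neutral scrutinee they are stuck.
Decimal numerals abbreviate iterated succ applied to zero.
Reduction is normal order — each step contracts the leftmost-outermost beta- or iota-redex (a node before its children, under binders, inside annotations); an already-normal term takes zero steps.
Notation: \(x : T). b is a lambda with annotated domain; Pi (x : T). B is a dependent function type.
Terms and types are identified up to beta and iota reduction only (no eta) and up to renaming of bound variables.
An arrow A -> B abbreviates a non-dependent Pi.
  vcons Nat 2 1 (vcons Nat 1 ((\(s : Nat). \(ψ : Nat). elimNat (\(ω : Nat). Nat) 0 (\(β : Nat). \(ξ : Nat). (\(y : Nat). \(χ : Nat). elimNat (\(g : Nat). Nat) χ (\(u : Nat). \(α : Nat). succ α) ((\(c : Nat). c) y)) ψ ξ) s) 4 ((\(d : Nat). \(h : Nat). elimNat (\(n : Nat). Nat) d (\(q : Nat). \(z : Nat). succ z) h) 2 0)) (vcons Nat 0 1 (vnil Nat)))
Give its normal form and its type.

reduced normal form:
  vcons Nat 2 1 (vcons Nat 1 8 (vcons Nat 0 1 (vnil Nat)))
inferred type:
  Vec Nat 3
observation: normalization takes exactly 67 steps under the normal-order strategy.


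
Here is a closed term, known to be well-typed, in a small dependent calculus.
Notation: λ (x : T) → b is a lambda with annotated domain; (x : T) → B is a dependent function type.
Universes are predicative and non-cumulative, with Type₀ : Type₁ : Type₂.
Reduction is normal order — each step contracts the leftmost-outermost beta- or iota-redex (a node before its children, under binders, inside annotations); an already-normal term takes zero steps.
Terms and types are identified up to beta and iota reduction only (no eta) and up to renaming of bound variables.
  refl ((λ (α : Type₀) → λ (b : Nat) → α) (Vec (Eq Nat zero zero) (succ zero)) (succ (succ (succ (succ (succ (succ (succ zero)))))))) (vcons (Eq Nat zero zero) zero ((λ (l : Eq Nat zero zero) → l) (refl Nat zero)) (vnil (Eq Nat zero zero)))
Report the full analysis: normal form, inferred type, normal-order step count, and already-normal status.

normal form:
  refl (Vec (Eq Nat zero zero) (succ zero)) (vcons (Eq Nat zero zero) zero (refl Nat zero) (vnil (Eq Nat zero zero)))
the term's type:
  Eq (Vec (Eq Nat zero zero) (succ zero)) (vcons (Eq Nat zero zero) zero (refl Nat zero) (vnil (Eq Nat zero zero))) (vcons (Eq Nat zero zero) zero (refl Nat zero) (vnil (Eq Nat zero zero)))
normal-order step count: 3
started in normal form: no
first contracted redex: a beta-redex


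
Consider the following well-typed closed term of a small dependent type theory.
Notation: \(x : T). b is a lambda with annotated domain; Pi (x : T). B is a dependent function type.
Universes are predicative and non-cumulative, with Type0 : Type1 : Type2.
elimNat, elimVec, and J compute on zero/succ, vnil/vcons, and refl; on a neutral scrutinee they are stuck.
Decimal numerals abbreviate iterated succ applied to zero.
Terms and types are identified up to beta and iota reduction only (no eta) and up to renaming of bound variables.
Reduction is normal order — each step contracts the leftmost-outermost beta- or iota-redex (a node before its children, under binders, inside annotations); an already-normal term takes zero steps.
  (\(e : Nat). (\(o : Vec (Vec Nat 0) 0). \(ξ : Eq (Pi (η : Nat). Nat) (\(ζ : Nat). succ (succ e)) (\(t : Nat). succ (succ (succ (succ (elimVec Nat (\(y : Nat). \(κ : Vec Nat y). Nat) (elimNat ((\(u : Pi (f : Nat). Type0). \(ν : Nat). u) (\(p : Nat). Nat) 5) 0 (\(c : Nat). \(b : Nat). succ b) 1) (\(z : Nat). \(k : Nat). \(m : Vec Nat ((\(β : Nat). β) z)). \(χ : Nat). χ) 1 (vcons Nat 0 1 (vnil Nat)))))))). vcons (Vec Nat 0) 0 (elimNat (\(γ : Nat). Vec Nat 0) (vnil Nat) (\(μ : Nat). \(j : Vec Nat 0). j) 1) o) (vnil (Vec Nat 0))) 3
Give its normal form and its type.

normal form:
  \(e : Eq (Pi (o : Nat). Nat) (\(ξ : Nat). 5) (\(η : Nat). 5)). vcons (Vec Nat 0) 0 (vnil Nat) (vnil (Vec Nat 0))
inferred type:
  Pi (e : Eq (Pi (o : Nat). Nat) (\(ξ : Nat). 5) (\(η : Nat). 5)). Vec (Vec Nat 0) 1


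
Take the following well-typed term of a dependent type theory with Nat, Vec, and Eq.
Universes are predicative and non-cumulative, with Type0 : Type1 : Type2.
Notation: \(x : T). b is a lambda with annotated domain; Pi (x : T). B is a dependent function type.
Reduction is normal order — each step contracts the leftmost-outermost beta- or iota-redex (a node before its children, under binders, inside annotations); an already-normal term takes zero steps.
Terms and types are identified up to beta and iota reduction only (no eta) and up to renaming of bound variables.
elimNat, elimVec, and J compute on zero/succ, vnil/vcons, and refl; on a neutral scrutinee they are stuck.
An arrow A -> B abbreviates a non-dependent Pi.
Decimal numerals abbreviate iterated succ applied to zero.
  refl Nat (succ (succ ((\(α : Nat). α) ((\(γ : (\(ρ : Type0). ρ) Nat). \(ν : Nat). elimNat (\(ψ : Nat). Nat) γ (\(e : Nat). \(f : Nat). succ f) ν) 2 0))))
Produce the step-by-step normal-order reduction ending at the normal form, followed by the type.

normal-order reduction sequence:
  refl Nat (succ (succ ((\(α : Nat). α) ((\(γ : (\(ρ : Type0). ρ) Nat). \(ν : Nat). elimNat (\(ψ : Nat). Nat) γ (\(e : Nat). \(f : Nat). succ f) ν) 2 0))))
  ~> refl Nat (succ (succ ((\(α : (\(γ : Type0). γ) Nat). \(ρ : Nat). elimNat (\(ν : Nat). Nat) α (\(ψ : Nat). \(e : Nat). succ e) ρ) 2 0)))
  ~> refl Nat (succ (succ ((\(α : Nat). elimNat (\(γ : Nat). Nat) 2 (\(ρ : Nat). \(ν : Nat). succ ν) α) 0)))
  ~> refl Nat (succ (succ (elimNat (\(α : Nat). Nat) 2 (\(γ : Nat). \(ρ : Nat). succ ρ) 0)))
  ~> refl Nat 4
inferred type:
  Eq Nat 4 4


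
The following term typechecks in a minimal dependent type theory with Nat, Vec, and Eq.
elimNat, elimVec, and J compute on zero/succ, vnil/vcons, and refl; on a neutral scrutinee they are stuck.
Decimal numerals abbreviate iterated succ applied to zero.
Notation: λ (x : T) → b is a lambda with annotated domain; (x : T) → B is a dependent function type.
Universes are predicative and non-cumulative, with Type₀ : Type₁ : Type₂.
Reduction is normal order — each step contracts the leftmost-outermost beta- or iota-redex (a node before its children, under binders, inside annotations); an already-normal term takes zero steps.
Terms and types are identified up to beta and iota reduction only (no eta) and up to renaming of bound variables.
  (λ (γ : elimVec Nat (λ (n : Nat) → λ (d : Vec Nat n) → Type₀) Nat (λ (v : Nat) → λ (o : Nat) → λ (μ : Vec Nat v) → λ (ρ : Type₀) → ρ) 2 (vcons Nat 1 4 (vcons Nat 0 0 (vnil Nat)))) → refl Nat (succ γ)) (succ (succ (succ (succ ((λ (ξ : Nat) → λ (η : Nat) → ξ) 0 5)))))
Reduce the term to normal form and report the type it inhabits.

resulting normal form:
  refl Nat 5
inferred type:
  Eq Nat 5 5
observation: reduction starts at a beta-redex, and 3 normal-order steps reach the normal form.


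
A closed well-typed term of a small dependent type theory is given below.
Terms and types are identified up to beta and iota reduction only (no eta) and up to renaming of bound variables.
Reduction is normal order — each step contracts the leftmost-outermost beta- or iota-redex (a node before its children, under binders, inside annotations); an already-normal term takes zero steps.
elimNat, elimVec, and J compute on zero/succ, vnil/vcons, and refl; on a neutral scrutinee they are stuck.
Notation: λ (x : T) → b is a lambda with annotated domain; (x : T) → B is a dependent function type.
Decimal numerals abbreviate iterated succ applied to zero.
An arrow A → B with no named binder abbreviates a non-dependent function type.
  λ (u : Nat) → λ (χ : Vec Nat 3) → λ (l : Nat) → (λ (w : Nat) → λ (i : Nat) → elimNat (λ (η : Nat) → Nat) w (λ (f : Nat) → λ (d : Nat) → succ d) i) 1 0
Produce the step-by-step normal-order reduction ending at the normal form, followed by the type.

reduction (normal order):
  λ (u : Nat) → λ (χ : Vec Nat 3) → λ (l : Nat) → (λ (w : Nat) → λ (i : Nat) → elimNat (λ (η : Nat) → Nat) w (λ (f : Nat) → λ (d : Nat) → succ d) i) 1 0
  ~> λ (u : Nat) → λ (χ : Vec Nat 3) → λ (l : Nat) → (λ (w : Nat) → elimNat (λ (i : Nat) → Nat) 1 (λ (η : Nat) → λ (f : Nat) → succ f) w) 0
  ~> λ (u : Nat) → λ (χ : Vec Nat 3) → λ (l : Nat) → elimNat (λ (w : Nat) → Nat) 1 (λ (i : Nat) → λ (η : Nat) → succ η) 0
  ~> λ (u : Nat) → λ (χ : Vec Nat 3) → λ (l : Nat) → 1
type:
  Nat → Vec Nat 3 → Nat → Nat


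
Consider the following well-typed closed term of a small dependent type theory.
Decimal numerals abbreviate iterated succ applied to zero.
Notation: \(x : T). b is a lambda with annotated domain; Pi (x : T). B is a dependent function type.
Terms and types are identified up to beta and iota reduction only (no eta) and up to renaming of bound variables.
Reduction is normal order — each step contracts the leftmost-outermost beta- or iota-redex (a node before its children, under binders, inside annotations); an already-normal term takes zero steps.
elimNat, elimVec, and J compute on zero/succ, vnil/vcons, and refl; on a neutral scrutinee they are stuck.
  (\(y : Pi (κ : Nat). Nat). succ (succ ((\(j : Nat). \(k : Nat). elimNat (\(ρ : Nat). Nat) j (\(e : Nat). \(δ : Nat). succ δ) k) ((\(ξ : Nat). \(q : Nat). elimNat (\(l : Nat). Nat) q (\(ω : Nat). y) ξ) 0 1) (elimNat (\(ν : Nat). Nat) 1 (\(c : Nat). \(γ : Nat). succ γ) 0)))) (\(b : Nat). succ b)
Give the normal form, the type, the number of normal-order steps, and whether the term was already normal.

resulting normal form:
  4
inferred type:
  Nat
steps to reach normal form (normal order): 11
started in normal form: no
first redex: a beta-redex


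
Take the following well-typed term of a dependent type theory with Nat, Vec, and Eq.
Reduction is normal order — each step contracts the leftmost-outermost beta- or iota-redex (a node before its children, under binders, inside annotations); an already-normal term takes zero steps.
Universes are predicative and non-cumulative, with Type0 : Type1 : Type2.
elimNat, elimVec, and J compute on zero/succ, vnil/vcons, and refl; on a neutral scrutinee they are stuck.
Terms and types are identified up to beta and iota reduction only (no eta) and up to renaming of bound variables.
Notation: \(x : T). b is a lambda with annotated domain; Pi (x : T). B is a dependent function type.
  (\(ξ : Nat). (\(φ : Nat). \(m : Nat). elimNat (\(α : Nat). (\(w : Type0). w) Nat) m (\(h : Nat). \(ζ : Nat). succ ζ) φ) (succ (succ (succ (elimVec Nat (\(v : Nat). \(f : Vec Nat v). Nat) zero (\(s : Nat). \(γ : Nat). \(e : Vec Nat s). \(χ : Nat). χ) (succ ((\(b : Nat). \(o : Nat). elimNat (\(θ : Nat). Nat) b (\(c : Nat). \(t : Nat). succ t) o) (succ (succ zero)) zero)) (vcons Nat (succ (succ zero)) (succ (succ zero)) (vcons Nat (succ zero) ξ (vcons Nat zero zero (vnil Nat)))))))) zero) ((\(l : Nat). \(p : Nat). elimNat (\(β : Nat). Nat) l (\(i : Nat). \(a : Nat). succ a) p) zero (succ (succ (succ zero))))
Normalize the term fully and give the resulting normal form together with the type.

normal form:
  succ (succ (succ zero))
inferred type:
  Nat


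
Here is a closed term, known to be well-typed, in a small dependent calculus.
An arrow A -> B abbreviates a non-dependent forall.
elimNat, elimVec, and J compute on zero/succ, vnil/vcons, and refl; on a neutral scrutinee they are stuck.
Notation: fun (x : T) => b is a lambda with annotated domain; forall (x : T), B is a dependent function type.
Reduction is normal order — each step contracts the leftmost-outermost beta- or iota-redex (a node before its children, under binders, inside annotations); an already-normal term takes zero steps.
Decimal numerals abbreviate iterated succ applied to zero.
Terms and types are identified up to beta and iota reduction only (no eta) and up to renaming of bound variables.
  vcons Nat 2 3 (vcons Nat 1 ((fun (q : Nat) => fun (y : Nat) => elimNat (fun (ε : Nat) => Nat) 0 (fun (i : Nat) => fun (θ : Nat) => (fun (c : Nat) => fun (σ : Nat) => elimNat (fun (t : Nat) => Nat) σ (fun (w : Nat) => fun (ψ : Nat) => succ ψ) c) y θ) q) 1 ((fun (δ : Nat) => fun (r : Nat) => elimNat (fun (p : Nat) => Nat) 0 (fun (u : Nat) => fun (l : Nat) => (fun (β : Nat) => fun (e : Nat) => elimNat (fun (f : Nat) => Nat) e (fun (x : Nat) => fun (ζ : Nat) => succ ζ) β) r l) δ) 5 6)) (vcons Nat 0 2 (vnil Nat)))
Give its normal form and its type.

reduced normal form:
  vcons Nat 2 3 (vcons Nat 1 30 (vcons Nat 0 2 (vnil Nat)))
the term's type:
  Vec Nat 3


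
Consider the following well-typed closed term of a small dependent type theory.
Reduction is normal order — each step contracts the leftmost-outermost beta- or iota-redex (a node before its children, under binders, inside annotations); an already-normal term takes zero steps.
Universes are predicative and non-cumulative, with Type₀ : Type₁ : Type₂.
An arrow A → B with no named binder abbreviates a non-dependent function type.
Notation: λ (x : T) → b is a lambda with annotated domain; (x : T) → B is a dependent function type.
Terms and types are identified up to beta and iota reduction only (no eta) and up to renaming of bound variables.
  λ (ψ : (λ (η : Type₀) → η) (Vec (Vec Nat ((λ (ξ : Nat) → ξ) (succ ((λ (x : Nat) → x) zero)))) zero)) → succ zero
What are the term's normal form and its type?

resulting normal form:
  λ (ψ : Vec (Vec Nat (succ zero)) zero) → succ zero
type:
  Vec (Vec Nat (succ zero)) zero → Nat
observation: the first redex contracted is a beta-redex; the normal form is reached in 3 normal-order steps.


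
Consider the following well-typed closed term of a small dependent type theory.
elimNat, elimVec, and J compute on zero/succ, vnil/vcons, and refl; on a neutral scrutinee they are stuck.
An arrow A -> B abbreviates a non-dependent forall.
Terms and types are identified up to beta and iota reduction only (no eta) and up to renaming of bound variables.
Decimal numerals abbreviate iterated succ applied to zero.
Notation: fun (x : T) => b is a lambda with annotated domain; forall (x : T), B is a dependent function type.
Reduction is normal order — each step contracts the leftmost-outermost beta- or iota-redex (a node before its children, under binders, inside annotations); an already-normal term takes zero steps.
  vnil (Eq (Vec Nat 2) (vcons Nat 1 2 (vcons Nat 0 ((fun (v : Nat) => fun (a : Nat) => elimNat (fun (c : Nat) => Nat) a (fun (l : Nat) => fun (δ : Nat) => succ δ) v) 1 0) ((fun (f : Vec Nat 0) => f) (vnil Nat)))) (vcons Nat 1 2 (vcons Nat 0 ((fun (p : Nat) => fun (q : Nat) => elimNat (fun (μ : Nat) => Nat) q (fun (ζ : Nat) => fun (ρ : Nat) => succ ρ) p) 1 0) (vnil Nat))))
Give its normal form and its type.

reduced normal form:
  vnil (Eq (Vec Nat 2) (vcons Nat 1 2 (vcons Nat 0 1 (vnil Nat))) (vcons Nat 1 2 (vcons Nat 0 1 (vnil Nat))))
type:
  Vec (Eq (Vec Nat 2) (vcons Nat 1 2 (vcons Nat 0 1 (vnil Nat))) (vcons Nat 1 2 (vcons Nat 0 1 (vnil Nat)))) 0
observation: normalization takes exactly 13 steps under the normal-order strategy.


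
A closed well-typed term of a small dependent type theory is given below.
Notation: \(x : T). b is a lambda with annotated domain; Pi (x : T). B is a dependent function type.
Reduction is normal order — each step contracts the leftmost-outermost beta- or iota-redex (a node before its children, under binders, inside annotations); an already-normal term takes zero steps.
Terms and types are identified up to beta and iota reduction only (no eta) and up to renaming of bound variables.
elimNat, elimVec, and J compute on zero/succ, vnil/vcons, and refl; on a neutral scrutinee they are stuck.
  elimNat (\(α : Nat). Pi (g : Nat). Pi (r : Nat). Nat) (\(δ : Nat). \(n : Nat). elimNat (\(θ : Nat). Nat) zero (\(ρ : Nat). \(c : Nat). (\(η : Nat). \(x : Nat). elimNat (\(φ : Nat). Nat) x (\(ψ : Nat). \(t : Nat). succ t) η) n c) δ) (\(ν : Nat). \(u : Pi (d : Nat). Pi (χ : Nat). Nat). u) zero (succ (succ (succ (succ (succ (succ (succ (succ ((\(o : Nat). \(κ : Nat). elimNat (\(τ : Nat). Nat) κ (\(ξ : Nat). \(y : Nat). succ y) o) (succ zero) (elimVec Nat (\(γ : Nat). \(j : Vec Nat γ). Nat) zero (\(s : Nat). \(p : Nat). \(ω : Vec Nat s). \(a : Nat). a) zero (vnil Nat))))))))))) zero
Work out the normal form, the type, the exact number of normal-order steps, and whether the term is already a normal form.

normal form:
  zero
inferred type:
  Nat
reduction steps (normal order): 65
already normal: no
first redex: an elimNat iota-redex


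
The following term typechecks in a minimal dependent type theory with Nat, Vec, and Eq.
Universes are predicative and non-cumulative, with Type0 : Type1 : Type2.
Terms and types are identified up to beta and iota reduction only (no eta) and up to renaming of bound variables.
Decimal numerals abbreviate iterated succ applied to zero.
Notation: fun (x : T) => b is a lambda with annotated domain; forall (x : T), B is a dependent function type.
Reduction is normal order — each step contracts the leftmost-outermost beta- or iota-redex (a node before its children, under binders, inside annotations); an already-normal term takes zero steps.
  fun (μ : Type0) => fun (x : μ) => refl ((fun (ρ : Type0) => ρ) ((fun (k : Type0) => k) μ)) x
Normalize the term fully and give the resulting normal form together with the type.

reduced normal form:
  fun (μ : Type0) => fun (x : μ) => refl μ x
type:
  forall (μ : Type0), forall (x : μ), Eq μ x x


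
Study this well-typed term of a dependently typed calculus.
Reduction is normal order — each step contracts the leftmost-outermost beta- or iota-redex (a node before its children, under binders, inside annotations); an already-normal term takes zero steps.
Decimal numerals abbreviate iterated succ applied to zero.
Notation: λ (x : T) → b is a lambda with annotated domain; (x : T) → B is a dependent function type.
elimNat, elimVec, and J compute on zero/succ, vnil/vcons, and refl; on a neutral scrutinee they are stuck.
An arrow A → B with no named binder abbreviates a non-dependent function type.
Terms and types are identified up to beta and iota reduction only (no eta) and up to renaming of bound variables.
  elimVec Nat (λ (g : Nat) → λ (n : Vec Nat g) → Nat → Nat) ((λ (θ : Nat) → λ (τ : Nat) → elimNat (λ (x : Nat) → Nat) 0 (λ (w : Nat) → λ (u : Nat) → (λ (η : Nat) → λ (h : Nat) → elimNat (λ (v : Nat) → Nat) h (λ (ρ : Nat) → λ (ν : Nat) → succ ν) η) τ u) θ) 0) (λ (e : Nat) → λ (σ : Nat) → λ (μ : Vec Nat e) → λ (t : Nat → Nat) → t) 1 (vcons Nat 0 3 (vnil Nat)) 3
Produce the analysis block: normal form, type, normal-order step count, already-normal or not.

reduced normal form:
  0
type:
  Nat
reduction steps (normal order): 9
already normal: no
first contracted redex: an elimVec iota-redex


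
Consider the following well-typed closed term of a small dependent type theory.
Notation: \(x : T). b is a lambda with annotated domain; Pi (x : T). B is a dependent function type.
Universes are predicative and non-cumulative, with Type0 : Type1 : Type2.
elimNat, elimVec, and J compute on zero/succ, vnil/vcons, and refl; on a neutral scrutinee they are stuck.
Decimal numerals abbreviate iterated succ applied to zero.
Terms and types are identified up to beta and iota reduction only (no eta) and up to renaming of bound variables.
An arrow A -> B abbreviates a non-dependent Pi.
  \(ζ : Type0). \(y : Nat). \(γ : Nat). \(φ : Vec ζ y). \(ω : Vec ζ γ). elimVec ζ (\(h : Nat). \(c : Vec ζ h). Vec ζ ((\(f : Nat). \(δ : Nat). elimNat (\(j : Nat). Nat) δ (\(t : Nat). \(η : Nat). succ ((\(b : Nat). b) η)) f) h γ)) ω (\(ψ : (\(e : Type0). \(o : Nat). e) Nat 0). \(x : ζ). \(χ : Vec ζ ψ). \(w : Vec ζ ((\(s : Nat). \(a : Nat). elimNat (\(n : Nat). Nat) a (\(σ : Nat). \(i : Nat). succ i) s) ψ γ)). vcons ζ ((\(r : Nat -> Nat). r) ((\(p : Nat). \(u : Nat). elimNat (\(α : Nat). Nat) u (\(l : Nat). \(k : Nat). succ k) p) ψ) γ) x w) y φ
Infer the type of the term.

type:
  Pi (ζ : Type0). Pi (y : Nat). Pi (γ : Nat). Vec ζ y -> Vec ζ γ -> Vec ζ (elimNat (\(φ : Nat). Nat) γ (\(ω : Nat). \(h : Nat). succ h) y)


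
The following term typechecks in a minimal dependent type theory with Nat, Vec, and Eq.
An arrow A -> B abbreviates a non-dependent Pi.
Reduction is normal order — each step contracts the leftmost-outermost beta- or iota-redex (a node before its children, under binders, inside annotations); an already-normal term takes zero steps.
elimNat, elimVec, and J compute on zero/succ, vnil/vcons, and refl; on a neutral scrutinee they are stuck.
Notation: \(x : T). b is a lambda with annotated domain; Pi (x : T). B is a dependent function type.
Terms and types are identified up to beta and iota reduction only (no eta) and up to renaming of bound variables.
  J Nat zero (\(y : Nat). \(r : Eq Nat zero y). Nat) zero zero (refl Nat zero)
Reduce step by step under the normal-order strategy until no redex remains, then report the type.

normal-order reduction:
  J Nat zero (\(y : Nat). \(r : Eq Nat zero y). Nat) zero zero (refl Nat zero)
  ~> zero
type:
  Nat


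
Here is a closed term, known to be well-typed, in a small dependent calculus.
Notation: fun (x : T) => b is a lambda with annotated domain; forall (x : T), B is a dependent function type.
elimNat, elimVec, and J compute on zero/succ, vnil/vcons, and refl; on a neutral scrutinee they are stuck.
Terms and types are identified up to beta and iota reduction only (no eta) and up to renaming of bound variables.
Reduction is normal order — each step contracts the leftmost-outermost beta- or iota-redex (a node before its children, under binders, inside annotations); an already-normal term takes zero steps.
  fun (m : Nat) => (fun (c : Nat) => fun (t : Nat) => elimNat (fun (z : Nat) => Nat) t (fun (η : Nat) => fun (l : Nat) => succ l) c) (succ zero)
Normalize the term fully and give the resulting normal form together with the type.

resulting normal form:
  fun (m : Nat) => fun (c : Nat) => succ c
inferred type:
  forall (m : Nat), forall (c : Nat), Nat


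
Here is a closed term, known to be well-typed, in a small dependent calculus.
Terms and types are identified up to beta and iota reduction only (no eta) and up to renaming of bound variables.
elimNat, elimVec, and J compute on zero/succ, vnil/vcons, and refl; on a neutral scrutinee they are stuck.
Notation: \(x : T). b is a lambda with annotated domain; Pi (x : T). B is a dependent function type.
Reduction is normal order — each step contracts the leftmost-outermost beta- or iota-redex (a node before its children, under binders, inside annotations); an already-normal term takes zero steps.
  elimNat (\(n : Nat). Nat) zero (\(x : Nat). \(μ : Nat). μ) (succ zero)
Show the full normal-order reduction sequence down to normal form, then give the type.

reduction (normal order):
  elimNat (\(n : Nat). Nat) zero (\(x : Nat). \(μ : Nat). μ) (succ zero)
  ~> (\(n : Nat). \(x : Nat). x) zero (elimNat (\(μ : Nat). Nat) zero (\(ω : Nat). \(ξ : Nat). ξ) zero)
  ~> (\(n : Nat). n) (elimNat (\(x : Nat). Nat) zero (\(μ : Nat). \(ω : Nat). ω) zero)
  ~> elimNat (\(n : Nat). Nat) zero (\(x : Nat). \(μ : Nat). μ) zero
  ~> zero
the term's type:
  Nat


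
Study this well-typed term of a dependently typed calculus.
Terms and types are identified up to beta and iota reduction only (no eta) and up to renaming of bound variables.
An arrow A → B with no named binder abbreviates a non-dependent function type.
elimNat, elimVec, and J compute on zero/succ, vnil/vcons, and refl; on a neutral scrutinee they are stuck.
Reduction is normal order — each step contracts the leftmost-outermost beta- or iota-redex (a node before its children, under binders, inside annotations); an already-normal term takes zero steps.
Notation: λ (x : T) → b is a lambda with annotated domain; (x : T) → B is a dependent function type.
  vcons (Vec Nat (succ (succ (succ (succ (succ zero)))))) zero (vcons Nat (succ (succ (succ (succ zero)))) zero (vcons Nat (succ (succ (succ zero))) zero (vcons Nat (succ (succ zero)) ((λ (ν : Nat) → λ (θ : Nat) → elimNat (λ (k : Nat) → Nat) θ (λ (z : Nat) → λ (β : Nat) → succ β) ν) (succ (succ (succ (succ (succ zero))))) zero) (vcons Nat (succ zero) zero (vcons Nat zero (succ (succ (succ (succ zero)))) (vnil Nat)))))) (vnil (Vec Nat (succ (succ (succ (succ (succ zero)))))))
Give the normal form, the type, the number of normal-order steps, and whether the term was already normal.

reduced normal form:
  vcons (Vec Nat (succ (succ (succ (succ (succ zero)))))) zero (vcons Nat (succ (succ (succ (succ zero)))) zero (vcons Nat (succ (succ (succ zero))) zero (vcons Nat (succ (succ zero)) (succ (succ (succ (succ (succ zero))))) (vcons Nat (succ zero) zero (vcons Nat zero (succ (succ (succ (succ zero)))) (vnil Nat)))))) (vnil (Vec Nat (succ (succ (succ (succ (succ zero)))))))
the term's type:
  Vec (Vec Nat (succ (succ (succ (succ (succ zero)))))) (succ zero)
reduction steps (normal order): 18
started in normal form: no
first contracted redex: a beta-redex
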